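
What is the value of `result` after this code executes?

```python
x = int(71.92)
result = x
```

x = 71; result = 71

71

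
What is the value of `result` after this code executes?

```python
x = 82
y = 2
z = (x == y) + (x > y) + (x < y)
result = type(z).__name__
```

x is int; y is int; z is int; result = 'int'

'int'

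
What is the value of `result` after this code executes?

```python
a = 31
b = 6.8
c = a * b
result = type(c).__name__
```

a is int; b is float; c is float; result = 'float'

'float'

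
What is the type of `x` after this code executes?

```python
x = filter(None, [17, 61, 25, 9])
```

filter() returns a filter object

filter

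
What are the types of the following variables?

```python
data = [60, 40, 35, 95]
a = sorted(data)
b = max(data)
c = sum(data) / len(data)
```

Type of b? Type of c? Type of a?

max of ints returns int; int / int = float; sorted() returns list

int, float, list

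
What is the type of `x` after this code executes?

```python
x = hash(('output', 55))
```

hash() returns int

int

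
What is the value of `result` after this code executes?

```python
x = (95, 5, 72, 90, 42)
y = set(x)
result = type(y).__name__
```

x is tuple; y is set; result = 'set'

'set'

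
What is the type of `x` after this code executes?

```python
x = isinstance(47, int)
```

isinstance() returns bool

bool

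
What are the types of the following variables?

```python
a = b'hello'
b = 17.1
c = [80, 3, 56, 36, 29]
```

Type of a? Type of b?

a is assigned a bytes literal (b'...' prefix); b is assigned a number with a decimal point, so it is a float

bytes, float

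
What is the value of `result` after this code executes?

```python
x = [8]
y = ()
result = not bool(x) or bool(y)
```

x = [8]; y = (); result = False

False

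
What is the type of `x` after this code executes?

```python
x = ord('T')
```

ord() returns int (code point)

int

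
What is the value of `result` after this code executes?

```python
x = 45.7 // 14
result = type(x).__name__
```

x is float; result = 'float'

'float'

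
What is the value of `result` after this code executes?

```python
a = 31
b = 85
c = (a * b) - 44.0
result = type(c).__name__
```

a is int; b is int; c is float; result = 'float'

'float'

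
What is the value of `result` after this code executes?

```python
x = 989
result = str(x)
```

x = 989; result = '989'

'989'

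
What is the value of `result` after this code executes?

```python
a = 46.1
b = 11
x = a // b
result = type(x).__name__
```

a is float; b is int; x is float; result = 'float'

'float'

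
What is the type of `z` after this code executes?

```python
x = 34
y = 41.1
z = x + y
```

int + float = float

float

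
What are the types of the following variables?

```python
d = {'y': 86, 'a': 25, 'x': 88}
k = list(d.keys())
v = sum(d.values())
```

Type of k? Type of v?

list() converts to list; sum of ints is int

list, int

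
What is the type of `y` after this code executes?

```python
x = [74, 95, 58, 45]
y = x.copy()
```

list.copy() returns list

list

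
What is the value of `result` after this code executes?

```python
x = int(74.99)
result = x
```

x = 74; result = 74

74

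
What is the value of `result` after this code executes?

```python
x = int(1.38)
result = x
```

x = 1; result = 1

1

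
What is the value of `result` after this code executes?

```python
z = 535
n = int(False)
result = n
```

z = 535; n = 0; result = 0

0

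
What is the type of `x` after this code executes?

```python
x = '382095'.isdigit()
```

str.isdigit() returns bool

bool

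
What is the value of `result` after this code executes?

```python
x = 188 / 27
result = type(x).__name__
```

x is float; result = 'float'

'float'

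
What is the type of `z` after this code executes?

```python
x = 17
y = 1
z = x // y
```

int // int = int

int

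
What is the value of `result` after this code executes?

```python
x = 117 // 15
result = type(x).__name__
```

x is int; result = 'int'

'int'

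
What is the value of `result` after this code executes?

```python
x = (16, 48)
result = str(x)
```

x = (16, 48); result = '(16, 48)'

'(16, 48)'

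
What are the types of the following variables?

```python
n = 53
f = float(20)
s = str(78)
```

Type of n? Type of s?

n is assigned a bare integer (no decimal point), so it is an int; s is assigned the result of calling str(), which returns a str

int, str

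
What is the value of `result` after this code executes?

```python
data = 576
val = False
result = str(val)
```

data = 576; val = False; result = 'False'

'False'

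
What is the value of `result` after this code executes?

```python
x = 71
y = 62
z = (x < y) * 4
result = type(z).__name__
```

x is int; y is int; z is int; result = 'int'

'int'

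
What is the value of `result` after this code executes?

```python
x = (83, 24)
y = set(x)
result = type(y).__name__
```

x is tuple; y is set; result = 'set'

'set'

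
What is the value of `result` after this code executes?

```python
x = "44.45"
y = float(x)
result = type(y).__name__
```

x is str; y is float; result = 'float'

'float'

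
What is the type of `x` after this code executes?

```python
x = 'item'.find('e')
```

str.find() returns int index

int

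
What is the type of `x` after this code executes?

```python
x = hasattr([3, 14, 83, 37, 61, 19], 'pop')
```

hasattr() returns bool

bool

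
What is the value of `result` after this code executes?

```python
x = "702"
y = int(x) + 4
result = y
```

x = '702'; y = 706; result = 706

706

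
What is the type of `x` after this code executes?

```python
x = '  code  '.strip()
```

str.strip() returns str

str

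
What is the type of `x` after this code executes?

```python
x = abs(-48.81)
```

abs() of float returns float

float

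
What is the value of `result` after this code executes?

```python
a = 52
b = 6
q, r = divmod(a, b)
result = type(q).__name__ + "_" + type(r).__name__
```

a is int; b is int; q is int; r is int; result = 'int_int'

'int_int'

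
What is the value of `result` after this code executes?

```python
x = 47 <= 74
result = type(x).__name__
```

x is bool; result = 'bool'

'bool'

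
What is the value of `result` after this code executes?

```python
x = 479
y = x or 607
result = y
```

x = 479; y = 479; result = 479

479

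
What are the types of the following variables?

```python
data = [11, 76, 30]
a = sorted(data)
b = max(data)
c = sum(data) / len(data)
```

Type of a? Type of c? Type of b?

sorted() returns list; int / int = float; max of ints returns int

list, float, int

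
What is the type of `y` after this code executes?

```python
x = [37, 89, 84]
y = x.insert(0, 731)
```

list.insert() returns None

NoneType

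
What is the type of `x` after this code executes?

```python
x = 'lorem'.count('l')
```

str.count() returns int

int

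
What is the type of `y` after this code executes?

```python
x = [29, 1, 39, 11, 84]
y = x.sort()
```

list.sort() returns None (mutates in place)

NoneType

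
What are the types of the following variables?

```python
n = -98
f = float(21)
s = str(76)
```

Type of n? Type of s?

n is assigned a bare integer (no decimal point), so it is an int; s is assigned the result of calling str(), which returns a str

int, str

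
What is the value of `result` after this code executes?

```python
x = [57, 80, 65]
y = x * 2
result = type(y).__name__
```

x is list; y is list; result = 'list'

'list'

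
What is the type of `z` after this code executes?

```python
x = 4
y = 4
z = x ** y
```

positive int ** positive int = int

int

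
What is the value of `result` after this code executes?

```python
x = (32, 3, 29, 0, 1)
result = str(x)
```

x = (32, 3, 29, 0, 1); result = '(32, 3, 29, 0, 1)'

'(32, 3, 29, 0, 1)'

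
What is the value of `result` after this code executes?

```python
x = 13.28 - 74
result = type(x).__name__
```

x is float; result = 'float'

'float'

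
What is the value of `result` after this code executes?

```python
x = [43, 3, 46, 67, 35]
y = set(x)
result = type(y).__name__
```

x is list; y is set; result = 'set'

'set'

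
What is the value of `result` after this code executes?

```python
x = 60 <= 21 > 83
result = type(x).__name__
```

x is bool; result = 'bool'

'bool'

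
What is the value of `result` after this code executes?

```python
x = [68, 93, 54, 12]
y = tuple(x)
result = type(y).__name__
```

x is list; y is tuple; result = 'tuple'

'tuple'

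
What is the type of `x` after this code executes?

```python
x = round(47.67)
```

round() with no decimal places returns int

int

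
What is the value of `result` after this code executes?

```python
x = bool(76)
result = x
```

x = True; result = True

True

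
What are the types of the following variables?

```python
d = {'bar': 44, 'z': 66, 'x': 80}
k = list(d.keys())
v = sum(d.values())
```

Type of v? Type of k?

sum of ints is int; list() converts to list

int, list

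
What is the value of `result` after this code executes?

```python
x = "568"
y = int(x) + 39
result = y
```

x = '568'; y = 607; result = 607

607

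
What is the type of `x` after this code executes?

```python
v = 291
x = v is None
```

'is' comparison returns bool

bool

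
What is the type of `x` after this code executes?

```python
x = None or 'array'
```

'or' with None returns the other truthy value (str)

str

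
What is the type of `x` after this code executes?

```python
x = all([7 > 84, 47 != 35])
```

all() returns bool

bool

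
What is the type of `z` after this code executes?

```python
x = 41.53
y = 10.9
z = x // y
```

float // float = float

float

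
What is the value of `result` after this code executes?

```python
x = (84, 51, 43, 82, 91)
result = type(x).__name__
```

x is tuple; result = 'tuple'

'tuple'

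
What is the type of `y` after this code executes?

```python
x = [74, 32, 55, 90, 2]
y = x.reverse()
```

list.reverse() returns None

NoneType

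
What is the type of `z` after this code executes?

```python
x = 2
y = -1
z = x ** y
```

int ** negative = float

float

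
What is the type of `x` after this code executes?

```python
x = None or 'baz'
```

'or' with None returns the other truthy value (str)

str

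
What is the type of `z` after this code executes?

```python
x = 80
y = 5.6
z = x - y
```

int - float = float

float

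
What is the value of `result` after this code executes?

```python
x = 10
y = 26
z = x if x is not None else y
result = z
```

x = 10; y = 26; z = 10; result = 10

10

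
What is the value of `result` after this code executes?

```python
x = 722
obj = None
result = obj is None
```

x = 722; obj = None; result = True

True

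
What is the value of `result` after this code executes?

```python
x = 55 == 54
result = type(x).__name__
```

x is bool; result = 'bool'

'bool'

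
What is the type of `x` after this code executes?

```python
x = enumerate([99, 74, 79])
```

enumerate() returns an enumerate object

enumerate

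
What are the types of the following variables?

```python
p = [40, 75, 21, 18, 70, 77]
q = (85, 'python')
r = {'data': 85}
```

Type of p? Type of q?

p is assigned a list literal (square brackets); q is assigned a tuple (parenthesized, comma-separated values)

list, tuple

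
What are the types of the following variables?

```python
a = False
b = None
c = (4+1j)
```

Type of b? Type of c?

b is assigned None, whose type is NoneType; c is assigned (4+1j), an int plus an imaginary literal (j suffix), which evaluates to complex

NoneType, complex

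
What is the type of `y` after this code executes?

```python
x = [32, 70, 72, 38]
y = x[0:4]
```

Slicing a list returns a list

list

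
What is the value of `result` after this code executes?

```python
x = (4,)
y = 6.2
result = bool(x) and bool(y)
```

x = (4,); y = 6.2; result = True

True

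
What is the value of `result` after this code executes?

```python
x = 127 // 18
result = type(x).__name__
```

x is int; result = 'int'

'int'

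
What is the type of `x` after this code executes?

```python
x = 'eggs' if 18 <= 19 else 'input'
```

Both branches of conditional are str

str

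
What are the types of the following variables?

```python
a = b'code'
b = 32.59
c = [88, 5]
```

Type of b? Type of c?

b is assigned a number with a decimal point, so it is a float; c is assigned a list literal (square brackets)

float, list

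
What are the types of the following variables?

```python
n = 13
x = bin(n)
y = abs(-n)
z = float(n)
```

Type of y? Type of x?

abs() of int returns int; bin() returns str

int, str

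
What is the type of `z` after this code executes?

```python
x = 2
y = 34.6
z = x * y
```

int * float = float

float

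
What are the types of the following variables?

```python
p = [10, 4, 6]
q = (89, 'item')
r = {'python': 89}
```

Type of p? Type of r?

p is assigned a list literal (square brackets); r is assigned a dict literal ({key: value})

list, dict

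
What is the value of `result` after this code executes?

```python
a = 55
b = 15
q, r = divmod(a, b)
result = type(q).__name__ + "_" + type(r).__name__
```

a is int; b is int; q is int; r is int; result = 'int_int'

'int_int'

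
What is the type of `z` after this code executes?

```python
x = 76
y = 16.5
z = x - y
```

int - float = float

float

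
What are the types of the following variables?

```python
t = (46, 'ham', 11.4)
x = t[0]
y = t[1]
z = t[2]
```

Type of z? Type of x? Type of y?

tuple[2] is float; tuple[0] is int; tuple[1] is str

float, int, str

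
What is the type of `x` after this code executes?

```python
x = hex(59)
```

hex() returns str representation

str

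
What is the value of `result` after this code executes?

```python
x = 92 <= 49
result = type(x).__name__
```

x is bool; result = 'bool'

'bool'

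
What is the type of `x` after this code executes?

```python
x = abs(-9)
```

abs() of int returns int

int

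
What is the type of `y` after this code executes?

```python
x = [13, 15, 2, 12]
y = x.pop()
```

list.pop() returns the popped element

int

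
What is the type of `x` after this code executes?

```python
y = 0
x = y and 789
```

'and' returns first falsy value (0 is int)

int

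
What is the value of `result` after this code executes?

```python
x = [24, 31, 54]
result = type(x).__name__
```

x is list; result = 'list'

'list'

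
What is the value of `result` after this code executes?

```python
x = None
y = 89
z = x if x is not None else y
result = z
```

x = None; y = 89; z = 89; result = 89

89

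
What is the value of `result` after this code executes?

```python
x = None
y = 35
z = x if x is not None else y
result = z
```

x = None; y = 35; z = 35; result = 35

35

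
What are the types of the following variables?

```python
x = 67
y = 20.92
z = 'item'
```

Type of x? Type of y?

x is assigned a bare integer (no decimal point), so it is an int; y is assigned a number with a decimal point, so it is a float

int, float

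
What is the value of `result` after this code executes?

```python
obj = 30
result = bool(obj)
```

obj = 30; result = True

True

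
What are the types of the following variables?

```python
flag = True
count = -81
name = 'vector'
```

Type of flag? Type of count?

flag is assigned the constant True, which has type bool; count is assigned a bare integer (no decimal point), so it is an int

bool, int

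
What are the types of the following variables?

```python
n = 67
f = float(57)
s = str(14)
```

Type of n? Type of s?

n is assigned a bare integer (no decimal point), so it is an int; s is assigned the result of calling str(), which returns a str

int, str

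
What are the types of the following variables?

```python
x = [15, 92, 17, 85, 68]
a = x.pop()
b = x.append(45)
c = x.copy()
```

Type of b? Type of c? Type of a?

append() returns None; copy() returns list; pop() returns element

NoneType, list, int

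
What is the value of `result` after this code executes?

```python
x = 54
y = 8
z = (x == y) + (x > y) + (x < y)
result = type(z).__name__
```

x is int; y is int; z is int; result = 'int'

'int'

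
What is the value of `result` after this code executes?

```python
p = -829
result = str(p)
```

p = -829; result = '-829'

'-829'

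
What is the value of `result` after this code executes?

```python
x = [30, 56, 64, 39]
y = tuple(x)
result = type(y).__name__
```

x is list; y is tuple; result = 'tuple'

'tuple'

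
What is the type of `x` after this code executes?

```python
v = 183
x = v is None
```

'is' comparison returns bool

bool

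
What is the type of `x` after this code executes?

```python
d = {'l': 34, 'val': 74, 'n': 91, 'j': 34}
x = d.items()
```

dict.items() returns dict_items view

dict_items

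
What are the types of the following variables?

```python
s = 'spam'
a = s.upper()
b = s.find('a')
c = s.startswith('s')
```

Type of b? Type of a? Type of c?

find() returns int; upper() returns str; startswith() returns bool

int, str, bool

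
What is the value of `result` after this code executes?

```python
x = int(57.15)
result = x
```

x = 57; result = 57

57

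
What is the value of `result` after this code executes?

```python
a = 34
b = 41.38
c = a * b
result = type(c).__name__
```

a is int; b is float; c is float; result = 'float'

'float'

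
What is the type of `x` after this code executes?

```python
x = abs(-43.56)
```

abs() of float returns float

float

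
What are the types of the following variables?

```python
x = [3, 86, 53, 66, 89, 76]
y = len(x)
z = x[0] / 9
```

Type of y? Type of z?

len() returns int; int / int = float

int, float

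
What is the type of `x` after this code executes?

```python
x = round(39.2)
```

round() with no decimal places returns int

int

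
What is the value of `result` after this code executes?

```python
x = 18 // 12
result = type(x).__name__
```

x is int; result = 'int'

'int'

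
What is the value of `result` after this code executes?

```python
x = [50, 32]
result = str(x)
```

x = [50, 32]; result = '[50, 32]'

'[50, 32]'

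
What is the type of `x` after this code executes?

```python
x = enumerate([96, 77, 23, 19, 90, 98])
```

enumerate() returns an enumerate object

enumerate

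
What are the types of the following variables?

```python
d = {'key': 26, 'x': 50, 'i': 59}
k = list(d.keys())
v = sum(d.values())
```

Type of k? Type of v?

list() converts to list; sum of ints is int

list, int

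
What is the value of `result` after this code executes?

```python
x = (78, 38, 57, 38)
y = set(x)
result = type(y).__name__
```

x is tuple; y is set; result = 'set'

'set'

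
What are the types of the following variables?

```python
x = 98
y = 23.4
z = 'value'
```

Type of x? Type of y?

x is assigned a bare integer (no decimal point), so it is an int; y is assigned a number with a decimal point, so it is a float

int, float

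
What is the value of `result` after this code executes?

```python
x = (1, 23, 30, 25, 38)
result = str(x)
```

x = (1, 23, 30, 25, 38); result = '(1, 23, 30, 25, 38)'

'(1, 23, 30, 25, 38)'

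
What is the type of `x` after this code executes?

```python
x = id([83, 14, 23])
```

id() returns int

int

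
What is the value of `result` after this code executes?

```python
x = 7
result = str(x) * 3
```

x = 7; result = '777'

'777'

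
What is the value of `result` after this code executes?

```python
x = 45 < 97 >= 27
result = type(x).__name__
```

x is bool; result = 'bool'

'bool'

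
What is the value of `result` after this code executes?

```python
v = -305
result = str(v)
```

v = -305; result = '-305'

'-305'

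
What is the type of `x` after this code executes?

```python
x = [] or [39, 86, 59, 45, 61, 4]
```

'or' returns first truthy value (list)

list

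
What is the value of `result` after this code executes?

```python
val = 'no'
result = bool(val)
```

val = 'no'; result = True

True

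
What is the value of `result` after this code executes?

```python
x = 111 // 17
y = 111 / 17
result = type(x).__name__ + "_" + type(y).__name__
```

x is int; y is float; result = 'int_float'

'int_float'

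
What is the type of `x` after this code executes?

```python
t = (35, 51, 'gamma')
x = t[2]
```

Index 2 of tuple is a str literal

str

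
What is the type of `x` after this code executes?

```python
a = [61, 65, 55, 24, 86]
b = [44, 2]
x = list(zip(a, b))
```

list(zip()) returns a list of tuples

list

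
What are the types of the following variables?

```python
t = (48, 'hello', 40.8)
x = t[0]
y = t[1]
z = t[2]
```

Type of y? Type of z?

tuple[1] is str; tuple[2] is float

str, float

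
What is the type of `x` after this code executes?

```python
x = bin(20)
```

bin() returns str representation

str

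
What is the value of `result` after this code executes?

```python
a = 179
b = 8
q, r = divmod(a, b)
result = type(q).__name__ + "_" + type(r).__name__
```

a is int; b is int; q is int; r is int; result = 'int_int'

'int_int'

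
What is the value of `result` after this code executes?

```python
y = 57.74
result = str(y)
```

y = 57.74; result = '57.74'

'57.74'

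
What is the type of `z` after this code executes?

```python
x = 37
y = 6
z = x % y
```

int % int = int

int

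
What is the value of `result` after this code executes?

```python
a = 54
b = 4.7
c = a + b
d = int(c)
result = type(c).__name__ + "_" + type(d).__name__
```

a is int; b is float; c is float; d is int; result = 'float_int'

'float_int'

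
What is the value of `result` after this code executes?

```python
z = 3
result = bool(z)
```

z = 3; result = True

True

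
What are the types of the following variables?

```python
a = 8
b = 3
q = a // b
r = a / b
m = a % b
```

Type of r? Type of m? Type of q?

/ returns float; % of ints returns int; // returns int

float, int, int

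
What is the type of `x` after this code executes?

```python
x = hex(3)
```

hex() returns str representation

str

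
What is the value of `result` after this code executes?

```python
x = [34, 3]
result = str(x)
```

x = [34, 3]; result = '[34, 3]'

'[34, 3]'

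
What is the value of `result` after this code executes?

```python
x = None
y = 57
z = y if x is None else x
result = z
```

x = None; y = 57; z = 57; result = 57

57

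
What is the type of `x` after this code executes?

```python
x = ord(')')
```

ord() returns int (code point)

int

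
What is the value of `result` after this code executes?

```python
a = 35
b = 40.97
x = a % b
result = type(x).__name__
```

a is int; b is float; x is float; result = 'float'

'float'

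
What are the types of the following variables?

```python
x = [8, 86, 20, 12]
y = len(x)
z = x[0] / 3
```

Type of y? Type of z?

len() returns int; int / int = float

int, float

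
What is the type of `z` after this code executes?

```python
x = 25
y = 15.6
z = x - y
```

int - float = float

float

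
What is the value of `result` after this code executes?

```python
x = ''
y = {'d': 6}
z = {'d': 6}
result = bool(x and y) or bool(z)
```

x = ''; y = {'d': 6}; z = {'d': 6}; result = True

True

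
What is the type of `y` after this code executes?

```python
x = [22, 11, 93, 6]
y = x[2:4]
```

Slicing a list returns a list

list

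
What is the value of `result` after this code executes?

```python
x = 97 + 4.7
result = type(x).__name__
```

x is float; result = 'float'

'float'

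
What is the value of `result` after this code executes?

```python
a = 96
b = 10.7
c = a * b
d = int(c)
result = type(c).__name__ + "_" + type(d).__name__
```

a is int; b is float; c is float; d is int; result = 'float_int'

'float_int'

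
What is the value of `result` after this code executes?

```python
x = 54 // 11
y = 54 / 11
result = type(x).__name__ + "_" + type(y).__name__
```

x is int; y is float; result = 'int_float'

'int_float'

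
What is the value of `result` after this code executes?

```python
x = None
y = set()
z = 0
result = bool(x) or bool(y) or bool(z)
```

x = None; y = set(); z = 0; result = False

False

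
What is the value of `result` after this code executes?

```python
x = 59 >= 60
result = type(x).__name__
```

x is bool; result = 'bool'

'bool'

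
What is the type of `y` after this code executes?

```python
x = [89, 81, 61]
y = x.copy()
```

list.copy() returns list

list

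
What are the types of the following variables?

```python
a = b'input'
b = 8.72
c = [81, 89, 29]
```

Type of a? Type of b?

a is assigned a bytes literal (b'...' prefix); b is assigned a number with a decimal point, so it is a float

bytes, float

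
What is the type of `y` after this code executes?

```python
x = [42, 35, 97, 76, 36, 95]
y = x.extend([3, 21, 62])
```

list.extend() returns None

NoneType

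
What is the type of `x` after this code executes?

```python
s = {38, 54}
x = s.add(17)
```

set.add() returns None (mutates in place)

NoneType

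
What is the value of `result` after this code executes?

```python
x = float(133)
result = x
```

x = 133.0; result = 133.0

133.0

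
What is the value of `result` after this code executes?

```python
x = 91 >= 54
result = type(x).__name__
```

x is bool; result = 'bool'

'bool'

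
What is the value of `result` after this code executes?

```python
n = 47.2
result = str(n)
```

n = 47.2; result = '47.2'

'47.2'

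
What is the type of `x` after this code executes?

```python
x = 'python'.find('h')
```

str.find() returns int index

int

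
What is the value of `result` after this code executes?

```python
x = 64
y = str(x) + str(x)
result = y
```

x = 64; y = '6464'; result = '6464'

'6464'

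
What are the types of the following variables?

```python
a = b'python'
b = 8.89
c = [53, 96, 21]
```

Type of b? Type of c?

b is assigned a number with a decimal point, so it is a float; c is assigned a list literal (square brackets)

float, list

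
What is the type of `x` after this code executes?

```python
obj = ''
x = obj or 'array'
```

'or' returns first truthy value (str)

str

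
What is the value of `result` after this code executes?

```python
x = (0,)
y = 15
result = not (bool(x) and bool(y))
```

x = (0,); y = 15; result = False

False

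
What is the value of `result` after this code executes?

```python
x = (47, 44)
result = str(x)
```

x = (47, 44); result = '(47, 44)'

'(47, 44)'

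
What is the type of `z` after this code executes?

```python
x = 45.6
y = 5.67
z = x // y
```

float // float = float

float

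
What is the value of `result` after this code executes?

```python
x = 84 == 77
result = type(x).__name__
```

x is bool; result = 'bool'

'bool'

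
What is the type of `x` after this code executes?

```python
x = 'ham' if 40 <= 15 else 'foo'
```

Both branches of conditional are str

str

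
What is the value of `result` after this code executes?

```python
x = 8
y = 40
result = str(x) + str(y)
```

x = 8; y = 40; result = '840'

'840'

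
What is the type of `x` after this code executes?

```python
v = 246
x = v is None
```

'is' comparison returns bool

bool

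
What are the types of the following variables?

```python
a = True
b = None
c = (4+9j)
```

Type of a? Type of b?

a is assigned the constant True, which has type bool; b is assigned None, whose type is NoneType

bool, NoneType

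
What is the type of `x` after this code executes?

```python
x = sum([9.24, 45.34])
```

sum() of floats returns float

float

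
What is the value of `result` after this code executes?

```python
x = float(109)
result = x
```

x = 109.0; result = 109.0

109.0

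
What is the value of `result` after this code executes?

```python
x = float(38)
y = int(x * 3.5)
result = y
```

x = 38.0; y = 133; result = 133

133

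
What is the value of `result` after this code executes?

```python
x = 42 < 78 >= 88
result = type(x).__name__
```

x is bool; result = 'bool'

'bool'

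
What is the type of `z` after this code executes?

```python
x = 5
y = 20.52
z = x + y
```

int + float = float

float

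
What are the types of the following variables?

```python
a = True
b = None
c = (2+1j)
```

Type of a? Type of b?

a is assigned the constant True, which has type bool; b is assigned None, whose type is NoneType

bool, NoneType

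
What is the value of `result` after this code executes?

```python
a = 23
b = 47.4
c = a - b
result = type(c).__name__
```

a is int; b is float; c is float; result = 'float'

'float'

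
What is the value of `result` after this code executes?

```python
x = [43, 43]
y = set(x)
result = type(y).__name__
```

x is list; y is set; result = 'set'

'set'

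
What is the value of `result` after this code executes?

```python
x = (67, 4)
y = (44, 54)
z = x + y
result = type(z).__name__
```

x is tuple; y is tuple; z is tuple; result = 'tuple'

'tuple'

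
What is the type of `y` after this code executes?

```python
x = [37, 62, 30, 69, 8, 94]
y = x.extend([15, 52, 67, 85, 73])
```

list.extend() returns None

NoneType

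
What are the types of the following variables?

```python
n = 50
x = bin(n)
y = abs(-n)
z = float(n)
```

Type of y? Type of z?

abs() of int returns int; float() returns float

int, float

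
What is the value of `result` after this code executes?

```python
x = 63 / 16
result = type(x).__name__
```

x is float; result = 'float'

'float'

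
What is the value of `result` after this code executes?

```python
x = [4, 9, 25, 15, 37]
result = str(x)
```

x = [4, 9, 25, 15, 37]; result = '[4, 9, 25, 15, 37]'

'[4, 9, 25, 15, 37]'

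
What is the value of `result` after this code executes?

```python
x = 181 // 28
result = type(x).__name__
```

x is int; result = 'int'

'int'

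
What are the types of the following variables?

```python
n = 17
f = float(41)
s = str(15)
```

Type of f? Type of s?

f is assigned the result of calling float(), which returns a float; s is assigned the result of calling str(), which returns a str

float, str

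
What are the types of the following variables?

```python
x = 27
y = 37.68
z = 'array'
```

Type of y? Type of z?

y is assigned a number with a decimal point, so it is a float; z is assigned a quoted string literal, so it is a str

float, str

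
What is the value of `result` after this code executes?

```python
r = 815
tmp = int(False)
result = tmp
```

r = 815; tmp = 0; result = 0

0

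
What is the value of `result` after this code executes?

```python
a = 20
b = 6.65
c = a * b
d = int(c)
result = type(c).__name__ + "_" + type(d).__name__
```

a is int; b is float; c is float; d is int; result = 'float_int'

'float_int'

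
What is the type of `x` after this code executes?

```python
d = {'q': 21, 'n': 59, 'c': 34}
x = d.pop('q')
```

dict.pop() returns the value

int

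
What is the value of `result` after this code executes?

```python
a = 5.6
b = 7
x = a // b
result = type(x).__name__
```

a is float; b is int; x is float; result = 'float'

'float'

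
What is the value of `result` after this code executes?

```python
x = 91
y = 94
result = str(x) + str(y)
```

x = 91; y = 94; result = '9194'

'9194'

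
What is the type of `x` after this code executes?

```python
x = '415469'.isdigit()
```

str.isdigit() returns bool

bool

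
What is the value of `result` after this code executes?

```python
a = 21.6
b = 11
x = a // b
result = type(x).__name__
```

a is float; b is int; x is float; result = 'float'

'float'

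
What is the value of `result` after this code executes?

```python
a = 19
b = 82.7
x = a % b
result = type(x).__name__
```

a is int; b is float; x is float; result = 'float'

'float'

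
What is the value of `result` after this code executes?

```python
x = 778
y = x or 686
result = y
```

x = 778; y = 778; result = 778

778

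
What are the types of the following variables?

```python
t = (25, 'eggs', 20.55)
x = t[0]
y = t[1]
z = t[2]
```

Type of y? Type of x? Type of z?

tuple[1] is str; tuple[0] is int; tuple[2] is float

str, int, float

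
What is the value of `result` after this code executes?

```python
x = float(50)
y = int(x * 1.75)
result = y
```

x = 50.0; y = 87; result = 87

87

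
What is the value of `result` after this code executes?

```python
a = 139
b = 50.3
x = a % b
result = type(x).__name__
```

a is int; b is float; x is float; result = 'float'

'float'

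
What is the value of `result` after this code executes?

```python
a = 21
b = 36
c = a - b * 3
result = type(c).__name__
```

a is int; b is int; c is int; result = 'int'

'int'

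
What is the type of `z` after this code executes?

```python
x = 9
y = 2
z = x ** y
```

positive int ** positive int = int

int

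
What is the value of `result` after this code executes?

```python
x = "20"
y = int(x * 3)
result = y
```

x = '20'; y = 202020; result = 202020

202020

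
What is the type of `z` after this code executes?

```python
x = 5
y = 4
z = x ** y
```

positive int ** positive int = int

int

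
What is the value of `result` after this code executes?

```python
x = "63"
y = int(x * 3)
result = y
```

x = '63'; y = 636363; result = 636363

636363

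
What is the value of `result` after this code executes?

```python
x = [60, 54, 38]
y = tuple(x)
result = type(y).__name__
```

x is list; y is tuple; result = 'tuple'

'tuple'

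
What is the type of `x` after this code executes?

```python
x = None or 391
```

'or' with None returns the other truthy value

int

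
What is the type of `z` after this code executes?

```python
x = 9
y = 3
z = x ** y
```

positive int ** positive int = int

int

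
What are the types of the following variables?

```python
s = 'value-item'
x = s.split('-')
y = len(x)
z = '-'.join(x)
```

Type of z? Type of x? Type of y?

str.join() returns str; str.split() returns list; len() returns int

str, list, int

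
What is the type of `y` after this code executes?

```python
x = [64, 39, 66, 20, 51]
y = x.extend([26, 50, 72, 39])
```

list.extend() returns None

NoneType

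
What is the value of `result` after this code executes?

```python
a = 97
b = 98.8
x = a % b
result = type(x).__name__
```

a is int; b is float; x is float; result = 'float'

'float'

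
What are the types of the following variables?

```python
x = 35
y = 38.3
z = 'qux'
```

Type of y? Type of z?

y is assigned a number with a decimal point, so it is a float; z is assigned a quoted string literal, so it is a str

float, str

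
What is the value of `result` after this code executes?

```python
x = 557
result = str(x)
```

x = 557; result = '557'

'557'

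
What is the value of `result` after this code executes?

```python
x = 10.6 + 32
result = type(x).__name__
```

x is float; result = 'float'

'float'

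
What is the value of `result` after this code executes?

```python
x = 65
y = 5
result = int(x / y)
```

x = 65; y = 5; result = 13

13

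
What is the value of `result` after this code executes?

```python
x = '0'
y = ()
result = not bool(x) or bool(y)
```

x = '0'; y = (); result = False

False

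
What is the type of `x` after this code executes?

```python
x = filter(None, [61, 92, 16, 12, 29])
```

filter() returns a filter object

filter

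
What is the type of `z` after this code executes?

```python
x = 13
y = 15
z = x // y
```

int // int = int

int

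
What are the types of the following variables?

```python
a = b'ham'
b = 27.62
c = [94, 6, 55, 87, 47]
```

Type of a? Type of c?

a is assigned a bytes literal (b'...' prefix); c is assigned a list literal (square brackets)

bytes, list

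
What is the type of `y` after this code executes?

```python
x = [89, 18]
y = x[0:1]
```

Slicing a list returns a list

list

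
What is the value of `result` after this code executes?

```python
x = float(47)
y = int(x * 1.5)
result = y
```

x = 47.0; y = 70; result = 70

70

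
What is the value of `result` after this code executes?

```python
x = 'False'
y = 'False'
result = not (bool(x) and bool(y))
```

x = 'False'; y = 'False'; result = False

False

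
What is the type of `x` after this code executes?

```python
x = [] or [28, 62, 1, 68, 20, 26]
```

'or' returns first truthy value (list)

list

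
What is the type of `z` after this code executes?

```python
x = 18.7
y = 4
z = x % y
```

float % int = float

float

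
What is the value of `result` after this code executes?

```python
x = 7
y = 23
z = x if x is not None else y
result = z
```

x = 7; y = 23; z = 7; result = 7

7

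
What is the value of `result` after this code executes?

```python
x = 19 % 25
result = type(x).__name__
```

x is int; result = 'int'

'int'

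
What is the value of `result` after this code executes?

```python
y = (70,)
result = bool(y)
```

y = (70,); result = True

True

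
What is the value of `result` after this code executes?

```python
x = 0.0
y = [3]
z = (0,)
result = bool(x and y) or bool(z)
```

x = 0.0; y = [3]; z = (0,); result = True

True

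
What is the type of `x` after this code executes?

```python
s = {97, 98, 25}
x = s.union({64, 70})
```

set.union() returns a new set

set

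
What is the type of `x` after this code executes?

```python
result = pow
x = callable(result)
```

callable() returns bool

bool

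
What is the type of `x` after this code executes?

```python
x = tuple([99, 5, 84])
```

tuple() constructor returns tuple

tuple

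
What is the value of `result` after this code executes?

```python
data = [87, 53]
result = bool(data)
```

data = [87, 53]; result = True

True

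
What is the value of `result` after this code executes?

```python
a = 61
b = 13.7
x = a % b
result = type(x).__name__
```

a is int; b is float; x is float; result = 'float'

'float'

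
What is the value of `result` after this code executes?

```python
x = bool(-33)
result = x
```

x = True; result = True

True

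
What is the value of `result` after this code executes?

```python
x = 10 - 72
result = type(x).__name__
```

x is int; result = 'int'

'int'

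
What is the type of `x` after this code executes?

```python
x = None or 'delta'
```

'or' with None returns the other truthy value (str)

str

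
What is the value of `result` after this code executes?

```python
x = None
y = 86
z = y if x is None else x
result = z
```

x = None; y = 86; z = 86; result = 86

86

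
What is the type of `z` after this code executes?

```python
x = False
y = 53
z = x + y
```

bool + int = int (bool is subclass of int)

int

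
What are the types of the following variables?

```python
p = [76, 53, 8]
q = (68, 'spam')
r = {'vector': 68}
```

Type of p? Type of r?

p is assigned a list literal (square brackets); r is assigned a dict literal ({key: value})

list, dict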